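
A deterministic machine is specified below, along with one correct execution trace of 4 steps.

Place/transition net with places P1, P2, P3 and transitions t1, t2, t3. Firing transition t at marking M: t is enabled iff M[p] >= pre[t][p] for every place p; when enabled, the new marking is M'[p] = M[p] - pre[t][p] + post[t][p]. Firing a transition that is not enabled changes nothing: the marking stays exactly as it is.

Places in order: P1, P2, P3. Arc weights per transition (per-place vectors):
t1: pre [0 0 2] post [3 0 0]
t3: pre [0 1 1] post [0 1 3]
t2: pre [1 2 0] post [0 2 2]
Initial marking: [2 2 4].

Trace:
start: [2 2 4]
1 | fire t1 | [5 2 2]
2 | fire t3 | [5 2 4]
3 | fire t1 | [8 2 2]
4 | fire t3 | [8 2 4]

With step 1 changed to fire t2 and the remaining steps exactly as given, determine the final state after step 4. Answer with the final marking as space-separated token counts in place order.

4 2 8

(re-executing from step 1 with the substitution; state before step 1: [2 2 4])
1 | fire t2 | [1 2 6]
2 | fire t3 | [1 2 8]
3 | fire t1 | [4 2 6]
4 | fire t3 | [4 2 8]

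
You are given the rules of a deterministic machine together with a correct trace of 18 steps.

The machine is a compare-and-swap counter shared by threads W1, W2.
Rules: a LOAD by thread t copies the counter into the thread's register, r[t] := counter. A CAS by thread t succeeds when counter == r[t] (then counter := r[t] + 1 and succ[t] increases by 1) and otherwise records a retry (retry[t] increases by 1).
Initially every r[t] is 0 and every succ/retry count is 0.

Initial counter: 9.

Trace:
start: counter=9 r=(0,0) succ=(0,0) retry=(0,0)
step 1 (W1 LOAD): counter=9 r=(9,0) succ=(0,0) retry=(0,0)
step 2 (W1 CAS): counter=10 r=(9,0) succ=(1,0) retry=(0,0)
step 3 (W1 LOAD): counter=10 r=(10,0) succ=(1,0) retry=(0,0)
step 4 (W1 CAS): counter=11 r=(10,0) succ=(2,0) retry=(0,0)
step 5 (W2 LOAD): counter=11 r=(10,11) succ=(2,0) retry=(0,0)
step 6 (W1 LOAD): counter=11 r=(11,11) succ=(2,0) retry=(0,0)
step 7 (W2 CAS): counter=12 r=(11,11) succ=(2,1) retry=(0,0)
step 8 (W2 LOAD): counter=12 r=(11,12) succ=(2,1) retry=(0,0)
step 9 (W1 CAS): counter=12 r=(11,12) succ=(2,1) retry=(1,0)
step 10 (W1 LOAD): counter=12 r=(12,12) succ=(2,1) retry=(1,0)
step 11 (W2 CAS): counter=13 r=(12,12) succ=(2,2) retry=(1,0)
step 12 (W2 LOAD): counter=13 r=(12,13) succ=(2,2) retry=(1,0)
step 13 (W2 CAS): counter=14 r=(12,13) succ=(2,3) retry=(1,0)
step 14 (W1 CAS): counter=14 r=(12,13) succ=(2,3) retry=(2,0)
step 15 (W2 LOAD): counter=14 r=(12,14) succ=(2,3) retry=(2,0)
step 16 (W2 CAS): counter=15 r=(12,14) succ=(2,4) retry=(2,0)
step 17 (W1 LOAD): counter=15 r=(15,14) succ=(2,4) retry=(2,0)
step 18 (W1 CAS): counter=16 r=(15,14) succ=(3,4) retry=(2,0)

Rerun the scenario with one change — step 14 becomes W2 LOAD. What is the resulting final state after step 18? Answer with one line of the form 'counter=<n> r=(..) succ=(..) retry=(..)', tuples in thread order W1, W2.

(re-executing from step 14 with the substitution; state before step 14: counter=14 r=(12,13) succ=(2,3) retry=(1,0))
step 14 (W2 LOAD): counter=14 r=(12,14) succ=(2,3) retry=(1,0)
step 15 (W2 LOAD): counter=14 r=(12,14) succ=(2,3) retry=(1,0)
step 16 (W2 CAS): counter=15 r=(12,14) succ=(2,4) retry=(1,0)
step 17 (W1 LOAD): counter=15 r=(15,14) succ=(2,4) retry=(1,0)
step 18 (W1 CAS): counter=16 r=(15,14) succ=(3,4) retry=(1,0)

counter=16 r=(15,14) succ=(3,4) retry=(1,0)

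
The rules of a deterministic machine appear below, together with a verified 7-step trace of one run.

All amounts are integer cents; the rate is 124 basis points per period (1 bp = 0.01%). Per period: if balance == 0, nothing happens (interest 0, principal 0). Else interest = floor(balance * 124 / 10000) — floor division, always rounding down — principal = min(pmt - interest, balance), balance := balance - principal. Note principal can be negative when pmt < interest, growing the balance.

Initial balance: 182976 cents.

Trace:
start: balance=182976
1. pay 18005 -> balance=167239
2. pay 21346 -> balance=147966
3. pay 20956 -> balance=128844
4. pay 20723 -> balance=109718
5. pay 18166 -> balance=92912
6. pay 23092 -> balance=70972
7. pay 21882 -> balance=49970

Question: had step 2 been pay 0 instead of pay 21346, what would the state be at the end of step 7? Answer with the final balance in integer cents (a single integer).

(re-executing from step 2 with the substitution; state before step 2: balance=167239)
2. pay 0 -> balance=169312
3. pay 20956 -> balance=150455
4. pay 20723 -> balance=131597
5. pay 18166 -> balance=115062
6. pay 23092 -> balance=93396
7. pay 21882 -> balance=72672

72672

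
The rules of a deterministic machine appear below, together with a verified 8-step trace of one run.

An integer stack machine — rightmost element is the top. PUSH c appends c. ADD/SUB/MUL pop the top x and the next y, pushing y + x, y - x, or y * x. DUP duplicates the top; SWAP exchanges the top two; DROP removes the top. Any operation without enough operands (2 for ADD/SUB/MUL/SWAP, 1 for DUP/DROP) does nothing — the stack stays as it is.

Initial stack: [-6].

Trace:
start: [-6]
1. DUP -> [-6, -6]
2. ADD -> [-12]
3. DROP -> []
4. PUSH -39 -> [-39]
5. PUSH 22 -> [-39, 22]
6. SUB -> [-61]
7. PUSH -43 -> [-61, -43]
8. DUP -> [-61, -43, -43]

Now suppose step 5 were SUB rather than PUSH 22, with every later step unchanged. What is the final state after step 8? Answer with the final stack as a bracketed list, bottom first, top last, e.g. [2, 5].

[-39, -43, -43]

(re-executing from step 5 with the substitution; state before step 5: [-39])
5. SUB -> [-39]
6. SUB -> [-39]
7. PUSH -43 -> [-39, -43]
8. DUP -> [-39, -43, -43]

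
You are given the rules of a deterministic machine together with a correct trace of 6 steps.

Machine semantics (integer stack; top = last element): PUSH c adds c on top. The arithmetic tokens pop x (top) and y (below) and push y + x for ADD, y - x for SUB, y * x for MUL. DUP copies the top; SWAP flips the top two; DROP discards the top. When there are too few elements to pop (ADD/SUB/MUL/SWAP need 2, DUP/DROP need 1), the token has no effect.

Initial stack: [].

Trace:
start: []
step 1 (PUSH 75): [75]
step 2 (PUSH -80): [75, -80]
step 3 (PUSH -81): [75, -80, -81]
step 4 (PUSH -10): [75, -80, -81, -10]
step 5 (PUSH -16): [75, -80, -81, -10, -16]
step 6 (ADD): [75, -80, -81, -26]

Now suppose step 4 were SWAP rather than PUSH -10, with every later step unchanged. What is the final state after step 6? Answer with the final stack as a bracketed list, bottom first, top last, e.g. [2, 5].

(re-executing from step 4 with the substitution; state before step 4: [75, -80, -81])
step 4 (SWAP): [75, -81, -80]
step 5 (PUSH -16): [75, -81, -80, -16]
step 6 (ADD): [75, -81, -96]

[75, -81, -96]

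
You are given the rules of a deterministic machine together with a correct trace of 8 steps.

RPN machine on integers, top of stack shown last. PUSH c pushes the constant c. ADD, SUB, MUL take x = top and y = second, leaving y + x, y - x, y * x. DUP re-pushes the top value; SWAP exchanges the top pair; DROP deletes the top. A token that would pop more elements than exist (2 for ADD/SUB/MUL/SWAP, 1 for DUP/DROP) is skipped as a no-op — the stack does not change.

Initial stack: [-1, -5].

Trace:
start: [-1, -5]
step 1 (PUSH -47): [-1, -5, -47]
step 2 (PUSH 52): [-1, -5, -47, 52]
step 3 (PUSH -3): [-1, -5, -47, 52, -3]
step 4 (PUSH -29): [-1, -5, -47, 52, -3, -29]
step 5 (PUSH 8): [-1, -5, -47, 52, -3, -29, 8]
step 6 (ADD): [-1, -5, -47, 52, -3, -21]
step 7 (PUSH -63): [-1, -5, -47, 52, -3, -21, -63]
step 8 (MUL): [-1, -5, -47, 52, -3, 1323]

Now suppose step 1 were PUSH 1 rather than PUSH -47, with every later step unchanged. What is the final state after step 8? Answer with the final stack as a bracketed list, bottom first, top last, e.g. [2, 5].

(re-executing from step 1 with the substitution; state before step 1: [-1, -5])
step 1 (PUSH 1): [-1, -5, 1]
step 2 (PUSH 52): [-1, -5, 1, 52]
step 3 (PUSH -3): [-1, -5, 1, 52, -3]
step 4 (PUSH -29): [-1, -5, 1, 52, -3, -29]
step 5 (PUSH 8): [-1, -5, 1, 52, -3, -29, 8]
step 6 (ADD): [-1, -5, 1, 52, -3, -21]
step 7 (PUSH -63): [-1, -5, 1, 52, -3, -21, -63]
step 8 (MUL): [-1, -5, 1, 52, -3, 1323]

[-1, -5, 1, 52, -3, 1323]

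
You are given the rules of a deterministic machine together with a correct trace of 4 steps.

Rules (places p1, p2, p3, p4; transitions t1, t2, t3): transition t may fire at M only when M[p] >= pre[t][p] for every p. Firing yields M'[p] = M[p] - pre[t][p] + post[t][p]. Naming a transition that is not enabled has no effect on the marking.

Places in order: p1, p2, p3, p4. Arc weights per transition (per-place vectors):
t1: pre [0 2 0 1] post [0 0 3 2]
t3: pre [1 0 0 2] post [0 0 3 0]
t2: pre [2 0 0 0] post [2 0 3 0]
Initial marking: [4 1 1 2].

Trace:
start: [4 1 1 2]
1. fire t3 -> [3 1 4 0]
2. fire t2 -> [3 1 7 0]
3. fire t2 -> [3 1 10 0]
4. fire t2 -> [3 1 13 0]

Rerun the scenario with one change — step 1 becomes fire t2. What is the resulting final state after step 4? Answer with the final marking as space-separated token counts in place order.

4 1 13 2

(re-executing from step 1 with the substitution; state before step 1: [4 1 1 2])
1. fire t2 -> [4 1 4 2]
2. fire t2 -> [4 1 7 2]
3. fire t2 -> [4 1 10 2]
4. fire t2 -> [4 1 13 2]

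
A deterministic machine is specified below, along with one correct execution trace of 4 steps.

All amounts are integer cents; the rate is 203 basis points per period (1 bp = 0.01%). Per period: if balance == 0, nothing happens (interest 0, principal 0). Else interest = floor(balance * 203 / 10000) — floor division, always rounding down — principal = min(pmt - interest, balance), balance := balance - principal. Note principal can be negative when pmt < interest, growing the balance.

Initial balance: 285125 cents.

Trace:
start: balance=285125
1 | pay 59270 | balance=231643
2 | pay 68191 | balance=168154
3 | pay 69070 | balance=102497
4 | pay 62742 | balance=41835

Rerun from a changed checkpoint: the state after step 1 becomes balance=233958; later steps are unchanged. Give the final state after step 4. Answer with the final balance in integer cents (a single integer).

state after step 1 := balance=233958
2 | pay 68191 | balance=170516
3 | pay 69070 | balance=104907
4 | pay 62742 | balance=44294

44294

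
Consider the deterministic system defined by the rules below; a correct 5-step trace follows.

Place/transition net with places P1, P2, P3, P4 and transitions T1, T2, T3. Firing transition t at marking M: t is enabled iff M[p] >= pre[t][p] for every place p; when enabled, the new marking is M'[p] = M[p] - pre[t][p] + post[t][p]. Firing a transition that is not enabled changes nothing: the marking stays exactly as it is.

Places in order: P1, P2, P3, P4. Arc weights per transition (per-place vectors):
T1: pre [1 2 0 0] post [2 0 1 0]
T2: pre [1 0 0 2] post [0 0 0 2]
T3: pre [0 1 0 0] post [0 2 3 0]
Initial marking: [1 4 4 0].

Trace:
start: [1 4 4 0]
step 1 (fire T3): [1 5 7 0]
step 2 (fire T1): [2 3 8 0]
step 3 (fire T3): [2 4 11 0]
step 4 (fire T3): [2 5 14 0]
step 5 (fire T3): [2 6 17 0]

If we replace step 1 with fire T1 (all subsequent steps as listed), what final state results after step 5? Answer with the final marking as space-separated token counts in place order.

(re-executing from step 1 with the substitution; state before step 1: [1 4 4 0])
step 1 (fire T1): [2 2 5 0]
step 2 (fire T1): [3 0 6 0]
step 3 (fire T3): [3 0 6 0]
step 4 (fire T3): [3 0 6 0]
step 5 (fire T3): [3 0 6 0]

3 0 6 0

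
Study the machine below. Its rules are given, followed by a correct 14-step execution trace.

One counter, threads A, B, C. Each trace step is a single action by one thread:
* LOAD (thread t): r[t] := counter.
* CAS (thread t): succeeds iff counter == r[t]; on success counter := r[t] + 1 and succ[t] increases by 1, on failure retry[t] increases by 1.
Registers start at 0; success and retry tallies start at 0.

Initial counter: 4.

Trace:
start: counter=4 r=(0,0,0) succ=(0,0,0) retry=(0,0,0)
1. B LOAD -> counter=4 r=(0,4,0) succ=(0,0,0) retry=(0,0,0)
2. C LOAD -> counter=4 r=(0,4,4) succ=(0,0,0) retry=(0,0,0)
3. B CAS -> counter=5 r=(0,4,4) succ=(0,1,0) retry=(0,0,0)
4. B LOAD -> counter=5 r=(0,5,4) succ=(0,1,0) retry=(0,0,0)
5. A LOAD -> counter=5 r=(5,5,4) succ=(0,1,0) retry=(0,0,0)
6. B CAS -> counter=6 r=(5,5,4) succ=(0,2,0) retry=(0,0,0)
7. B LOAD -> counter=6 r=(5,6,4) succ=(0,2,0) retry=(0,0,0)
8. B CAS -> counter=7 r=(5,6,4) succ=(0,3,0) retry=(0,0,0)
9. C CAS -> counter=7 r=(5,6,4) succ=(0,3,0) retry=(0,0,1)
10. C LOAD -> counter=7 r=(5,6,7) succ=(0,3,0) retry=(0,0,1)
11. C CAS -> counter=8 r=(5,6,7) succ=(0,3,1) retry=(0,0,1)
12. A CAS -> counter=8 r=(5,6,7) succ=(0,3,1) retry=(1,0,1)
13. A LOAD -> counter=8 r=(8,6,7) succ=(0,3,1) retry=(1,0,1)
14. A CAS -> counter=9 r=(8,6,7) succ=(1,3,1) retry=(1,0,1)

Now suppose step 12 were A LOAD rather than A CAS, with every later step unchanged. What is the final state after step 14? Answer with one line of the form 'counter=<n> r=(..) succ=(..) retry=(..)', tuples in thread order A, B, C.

counter=9 r=(8,6,7) succ=(1,3,1) retry=(0,0,1)

(re-executing from step 12 with the substitution; state before step 12: counter=8 r=(5,6,7) succ=(0,3,1) retry=(0,0,1))
12. A LOAD -> counter=8 r=(8,6,7) succ=(0,3,1) retry=(0,0,1)
13. A LOAD -> counter=8 r=(8,6,7) succ=(0,3,1) retry=(0,0,1)
14. A CAS -> counter=9 r=(8,6,7) succ=(1,3,1) retry=(0,0,1)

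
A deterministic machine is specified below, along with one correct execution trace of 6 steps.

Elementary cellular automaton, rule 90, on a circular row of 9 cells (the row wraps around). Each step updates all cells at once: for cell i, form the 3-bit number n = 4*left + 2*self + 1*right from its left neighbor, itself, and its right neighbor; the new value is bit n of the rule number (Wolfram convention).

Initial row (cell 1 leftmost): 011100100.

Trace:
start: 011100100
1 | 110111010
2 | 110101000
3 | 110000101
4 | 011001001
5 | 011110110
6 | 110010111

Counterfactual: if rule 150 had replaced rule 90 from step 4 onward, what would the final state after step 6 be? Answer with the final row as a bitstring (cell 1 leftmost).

000101101

(re-executing steps 4..6 under rule 150; state before step 4: 110000101)
4 | 101001100
5 | 101110011
6 | 000101101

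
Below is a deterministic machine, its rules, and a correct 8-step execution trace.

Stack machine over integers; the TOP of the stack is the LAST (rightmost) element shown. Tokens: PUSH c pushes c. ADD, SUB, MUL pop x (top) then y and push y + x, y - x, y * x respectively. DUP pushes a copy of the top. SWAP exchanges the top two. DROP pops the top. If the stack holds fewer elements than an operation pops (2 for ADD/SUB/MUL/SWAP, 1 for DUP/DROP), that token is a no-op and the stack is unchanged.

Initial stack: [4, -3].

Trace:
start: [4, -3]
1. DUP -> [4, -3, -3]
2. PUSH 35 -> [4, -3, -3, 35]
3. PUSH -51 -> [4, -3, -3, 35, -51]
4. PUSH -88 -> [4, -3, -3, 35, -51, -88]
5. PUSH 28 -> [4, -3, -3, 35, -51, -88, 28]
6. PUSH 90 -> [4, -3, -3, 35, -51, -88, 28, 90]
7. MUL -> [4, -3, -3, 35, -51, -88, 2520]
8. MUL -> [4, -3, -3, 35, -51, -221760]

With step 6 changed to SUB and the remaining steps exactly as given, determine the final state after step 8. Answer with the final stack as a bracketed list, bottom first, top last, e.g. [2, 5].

[4, -3, -3, 207060]

(re-executing from step 6 with the substitution; state before step 6: [4, -3, -3, 35, -51, -88, 28])
6. SUB -> [4, -3, -3, 35, -51, -116]
7. MUL -> [4, -3, -3, 35, 5916]
8. MUL -> [4, -3, -3, 207060]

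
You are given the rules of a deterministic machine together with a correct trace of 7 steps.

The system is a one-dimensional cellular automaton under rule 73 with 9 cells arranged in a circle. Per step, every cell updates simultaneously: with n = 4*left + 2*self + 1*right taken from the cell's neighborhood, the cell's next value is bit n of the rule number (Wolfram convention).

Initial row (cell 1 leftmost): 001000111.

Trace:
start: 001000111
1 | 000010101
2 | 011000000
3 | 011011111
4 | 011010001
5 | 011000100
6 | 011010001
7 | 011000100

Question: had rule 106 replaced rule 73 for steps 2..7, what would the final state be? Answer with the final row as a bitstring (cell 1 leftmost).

(re-executing steps 2..7 under rule 106; state before step 2: 000010101)
2 | 000101010
3 | 001010100
4 | 010101000
5 | 101010000
6 | 010100001
7 | 101000010

101000010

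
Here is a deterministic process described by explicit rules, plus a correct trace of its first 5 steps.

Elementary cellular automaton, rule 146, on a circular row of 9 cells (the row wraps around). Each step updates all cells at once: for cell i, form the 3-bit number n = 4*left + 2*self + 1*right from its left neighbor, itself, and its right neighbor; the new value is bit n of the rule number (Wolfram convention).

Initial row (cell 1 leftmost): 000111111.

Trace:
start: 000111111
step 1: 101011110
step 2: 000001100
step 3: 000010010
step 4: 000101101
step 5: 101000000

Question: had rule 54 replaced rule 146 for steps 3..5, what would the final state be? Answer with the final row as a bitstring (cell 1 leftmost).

(re-executing steps 3..5 under rule 54; state before step 3: 000001100)
step 3: 000010010
step 4: 000111111
step 5: 101000000

101000000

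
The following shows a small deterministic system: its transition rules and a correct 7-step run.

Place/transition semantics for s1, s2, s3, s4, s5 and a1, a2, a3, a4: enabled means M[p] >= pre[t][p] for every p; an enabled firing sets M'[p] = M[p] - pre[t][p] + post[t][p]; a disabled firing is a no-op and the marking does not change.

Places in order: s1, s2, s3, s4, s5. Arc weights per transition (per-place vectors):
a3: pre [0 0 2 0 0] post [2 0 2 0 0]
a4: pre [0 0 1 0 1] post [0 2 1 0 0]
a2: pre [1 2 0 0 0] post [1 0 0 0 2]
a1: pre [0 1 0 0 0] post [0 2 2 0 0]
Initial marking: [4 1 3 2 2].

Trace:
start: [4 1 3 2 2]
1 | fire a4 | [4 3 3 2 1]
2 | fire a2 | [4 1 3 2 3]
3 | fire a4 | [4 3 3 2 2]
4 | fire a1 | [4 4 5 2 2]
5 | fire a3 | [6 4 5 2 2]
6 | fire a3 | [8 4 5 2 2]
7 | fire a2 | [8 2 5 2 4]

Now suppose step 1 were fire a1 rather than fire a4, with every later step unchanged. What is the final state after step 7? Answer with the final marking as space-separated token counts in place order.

8 1 7 2 5

(re-executing from step 1 with the substitution; state before step 1: [4 1 3 2 2])
1 | fire a1 | [4 2 5 2 2]
2 | fire a2 | [4 0 5 2 4]
3 | fire a4 | [4 2 5 2 3]
4 | fire a1 | [4 3 7 2 3]
5 | fire a3 | [6 3 7 2 3]
6 | fire a3 | [8 3 7 2 3]
7 | fire a2 | [8 1 7 2 5]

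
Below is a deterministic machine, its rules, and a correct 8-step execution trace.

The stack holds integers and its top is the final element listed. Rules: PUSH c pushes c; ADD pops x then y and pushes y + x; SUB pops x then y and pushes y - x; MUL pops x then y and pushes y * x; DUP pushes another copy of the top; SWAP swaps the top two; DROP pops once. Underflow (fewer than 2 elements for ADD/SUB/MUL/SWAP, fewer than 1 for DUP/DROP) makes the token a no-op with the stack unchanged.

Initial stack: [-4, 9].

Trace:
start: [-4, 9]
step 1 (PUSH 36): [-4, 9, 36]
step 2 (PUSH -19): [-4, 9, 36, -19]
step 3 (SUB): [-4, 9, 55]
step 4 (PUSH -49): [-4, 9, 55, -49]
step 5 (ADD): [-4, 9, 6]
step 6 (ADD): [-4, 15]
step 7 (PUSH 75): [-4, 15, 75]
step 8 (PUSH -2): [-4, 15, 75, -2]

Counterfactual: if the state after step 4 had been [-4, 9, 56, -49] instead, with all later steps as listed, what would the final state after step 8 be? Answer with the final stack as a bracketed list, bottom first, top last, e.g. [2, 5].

[-4, 16, 75, -2]

state after step 4 := [-4, 9, 56, -49]
step 5 (ADD): [-4, 9, 7]
step 6 (ADD): [-4, 16]
step 7 (PUSH 75): [-4, 16, 75]
step 8 (PUSH -2): [-4, 16, 75, -2]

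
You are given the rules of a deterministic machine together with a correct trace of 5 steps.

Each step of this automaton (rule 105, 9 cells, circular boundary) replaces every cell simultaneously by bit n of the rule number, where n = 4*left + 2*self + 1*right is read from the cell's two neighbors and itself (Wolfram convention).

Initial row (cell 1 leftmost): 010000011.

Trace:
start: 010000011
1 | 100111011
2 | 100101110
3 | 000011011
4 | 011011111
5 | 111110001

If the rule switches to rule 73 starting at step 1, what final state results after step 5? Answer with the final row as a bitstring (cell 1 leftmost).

(re-executing steps 1..5 under rule 73; state before step 1: 010000011)
1 | 000111011
2 | 010101011
3 | 000000011
4 | 011111011
5 | 010001011

010001011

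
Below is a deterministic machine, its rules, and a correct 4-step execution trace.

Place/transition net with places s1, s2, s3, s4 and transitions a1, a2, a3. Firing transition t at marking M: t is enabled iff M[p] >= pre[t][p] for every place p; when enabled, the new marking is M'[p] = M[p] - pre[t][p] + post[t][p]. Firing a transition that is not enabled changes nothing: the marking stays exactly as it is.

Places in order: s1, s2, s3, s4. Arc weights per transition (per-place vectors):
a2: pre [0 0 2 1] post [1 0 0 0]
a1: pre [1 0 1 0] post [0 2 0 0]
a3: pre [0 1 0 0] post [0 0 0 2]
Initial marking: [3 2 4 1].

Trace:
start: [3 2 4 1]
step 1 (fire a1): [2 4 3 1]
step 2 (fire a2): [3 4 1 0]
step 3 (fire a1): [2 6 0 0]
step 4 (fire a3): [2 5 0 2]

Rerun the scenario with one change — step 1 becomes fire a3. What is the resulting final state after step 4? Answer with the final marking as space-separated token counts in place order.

3 2 1 4

(re-executing from step 1 with the substitution; state before step 1: [3 2 4 1])
step 1 (fire a3): [3 1 4 3]
step 2 (fire a2): [4 1 2 2]
step 3 (fire a1): [3 3 1 2]
step 4 (fire a3): [3 2 1 4]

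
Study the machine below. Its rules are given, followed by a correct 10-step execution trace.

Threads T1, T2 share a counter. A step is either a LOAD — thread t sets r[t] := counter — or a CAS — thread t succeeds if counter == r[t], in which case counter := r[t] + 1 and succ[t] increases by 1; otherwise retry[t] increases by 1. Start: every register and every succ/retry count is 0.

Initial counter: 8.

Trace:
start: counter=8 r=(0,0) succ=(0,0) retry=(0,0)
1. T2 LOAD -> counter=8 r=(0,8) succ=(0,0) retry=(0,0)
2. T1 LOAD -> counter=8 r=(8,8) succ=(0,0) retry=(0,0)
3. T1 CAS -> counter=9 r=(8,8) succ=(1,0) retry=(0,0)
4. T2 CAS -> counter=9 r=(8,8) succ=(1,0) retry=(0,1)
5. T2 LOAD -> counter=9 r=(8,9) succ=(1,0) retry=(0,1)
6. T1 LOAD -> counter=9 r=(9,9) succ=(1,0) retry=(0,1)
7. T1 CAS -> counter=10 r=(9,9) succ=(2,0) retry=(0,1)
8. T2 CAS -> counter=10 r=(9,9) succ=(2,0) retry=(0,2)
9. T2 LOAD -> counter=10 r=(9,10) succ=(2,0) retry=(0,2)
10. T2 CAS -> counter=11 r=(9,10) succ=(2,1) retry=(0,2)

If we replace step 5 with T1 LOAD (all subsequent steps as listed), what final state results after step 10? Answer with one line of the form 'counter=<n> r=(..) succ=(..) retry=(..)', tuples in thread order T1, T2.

counter=11 r=(9,10) succ=(2,1) retry=(0,2)

(re-executing from step 5 with the substitution; state before step 5: counter=9 r=(8,8) succ=(1,0) retry=(0,1))
5. T1 LOAD -> counter=9 r=(9,8) succ=(1,0) retry=(0,1)
6. T1 LOAD -> counter=9 r=(9,8) succ=(1,0) retry=(0,1)
7. T1 CAS -> counter=10 r=(9,8) succ=(2,0) retry=(0,1)
8. T2 CAS -> counter=10 r=(9,8) succ=(2,0) retry=(0,2)
9. T2 LOAD -> counter=10 r=(9,10) succ=(2,0) retry=(0,2)
10. T2 CAS -> counter=11 r=(9,10) succ=(2,1) retry=(0,2)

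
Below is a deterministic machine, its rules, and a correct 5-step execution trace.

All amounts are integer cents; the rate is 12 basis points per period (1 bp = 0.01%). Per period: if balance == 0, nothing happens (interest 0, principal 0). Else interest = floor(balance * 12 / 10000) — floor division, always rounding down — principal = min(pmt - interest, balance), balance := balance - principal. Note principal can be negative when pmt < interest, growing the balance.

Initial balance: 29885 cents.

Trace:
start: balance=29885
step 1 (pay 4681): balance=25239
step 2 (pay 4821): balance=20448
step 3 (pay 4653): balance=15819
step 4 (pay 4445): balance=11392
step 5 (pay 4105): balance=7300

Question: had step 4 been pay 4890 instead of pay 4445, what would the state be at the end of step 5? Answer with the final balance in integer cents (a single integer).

(re-executing from step 4 with the substitution; state before step 4: balance=15819)
step 4 (pay 4890): balance=10947
step 5 (pay 4105): balance=6855

6855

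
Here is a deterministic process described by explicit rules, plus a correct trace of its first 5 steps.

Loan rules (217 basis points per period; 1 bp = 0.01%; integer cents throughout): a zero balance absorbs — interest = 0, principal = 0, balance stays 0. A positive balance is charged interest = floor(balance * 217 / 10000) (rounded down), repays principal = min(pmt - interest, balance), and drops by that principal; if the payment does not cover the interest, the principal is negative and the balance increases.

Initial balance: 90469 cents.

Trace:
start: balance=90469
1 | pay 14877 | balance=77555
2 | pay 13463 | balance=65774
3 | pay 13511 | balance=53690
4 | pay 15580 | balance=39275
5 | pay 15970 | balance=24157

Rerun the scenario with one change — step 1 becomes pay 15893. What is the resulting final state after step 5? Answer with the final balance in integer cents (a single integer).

23049

(re-executing from step 1 with the substitution; state before step 1: balance=90469)
1 | pay 15893 | balance=76539
2 | pay 13463 | balance=64736
3 | pay 13511 | balance=52629
4 | pay 15580 | balance=38191
5 | pay 15970 | balance=23049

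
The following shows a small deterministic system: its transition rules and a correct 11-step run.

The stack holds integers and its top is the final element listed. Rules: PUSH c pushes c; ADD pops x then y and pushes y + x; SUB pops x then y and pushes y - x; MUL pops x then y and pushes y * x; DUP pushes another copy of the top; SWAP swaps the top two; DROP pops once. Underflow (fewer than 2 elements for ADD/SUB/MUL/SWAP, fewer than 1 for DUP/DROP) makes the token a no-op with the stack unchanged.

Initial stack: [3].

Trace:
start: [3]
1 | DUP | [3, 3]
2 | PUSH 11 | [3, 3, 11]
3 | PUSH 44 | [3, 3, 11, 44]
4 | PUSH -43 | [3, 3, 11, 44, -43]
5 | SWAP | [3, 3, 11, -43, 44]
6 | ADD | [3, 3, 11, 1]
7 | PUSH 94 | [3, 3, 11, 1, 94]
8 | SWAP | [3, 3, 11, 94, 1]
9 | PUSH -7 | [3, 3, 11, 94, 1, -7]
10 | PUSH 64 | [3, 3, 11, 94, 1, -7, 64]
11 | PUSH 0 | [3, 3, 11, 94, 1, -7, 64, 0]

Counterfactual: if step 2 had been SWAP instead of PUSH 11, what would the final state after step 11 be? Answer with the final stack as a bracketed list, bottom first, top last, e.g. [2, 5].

[3, 3, 94, 1, -7, 64, 0]

(re-executing from step 2 with the substitution; state before step 2: [3, 3])
2 | SWAP | [3, 3]
3 | PUSH 44 | [3, 3, 44]
4 | PUSH -43 | [3, 3, 44, -43]
5 | SWAP | [3, 3, -43, 44]
6 | ADD | [3, 3, 1]
7 | PUSH 94 | [3, 3, 1, 94]
8 | SWAP | [3, 3, 94, 1]
9 | PUSH -7 | [3, 3, 94, 1, -7]
10 | PUSH 64 | [3, 3, 94, 1, -7, 64]
11 | PUSH 0 | [3, 3, 94, 1, -7, 64, 0]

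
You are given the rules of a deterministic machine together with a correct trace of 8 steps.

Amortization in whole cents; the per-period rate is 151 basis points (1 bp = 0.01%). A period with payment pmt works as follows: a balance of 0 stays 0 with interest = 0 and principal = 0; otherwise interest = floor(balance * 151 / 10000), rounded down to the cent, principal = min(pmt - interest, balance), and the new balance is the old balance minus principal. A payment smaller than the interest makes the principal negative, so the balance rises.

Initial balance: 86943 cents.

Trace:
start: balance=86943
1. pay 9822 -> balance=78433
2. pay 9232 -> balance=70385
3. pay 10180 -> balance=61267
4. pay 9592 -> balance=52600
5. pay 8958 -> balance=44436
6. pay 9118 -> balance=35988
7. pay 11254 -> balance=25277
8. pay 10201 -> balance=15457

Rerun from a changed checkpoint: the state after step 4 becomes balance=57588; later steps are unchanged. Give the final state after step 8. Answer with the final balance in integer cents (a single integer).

20754

state after step 4 := balance=57588
5. pay 8958 -> balance=49499
6. pay 9118 -> balance=41128
7. pay 11254 -> balance=30495
8. pay 10201 -> balance=20754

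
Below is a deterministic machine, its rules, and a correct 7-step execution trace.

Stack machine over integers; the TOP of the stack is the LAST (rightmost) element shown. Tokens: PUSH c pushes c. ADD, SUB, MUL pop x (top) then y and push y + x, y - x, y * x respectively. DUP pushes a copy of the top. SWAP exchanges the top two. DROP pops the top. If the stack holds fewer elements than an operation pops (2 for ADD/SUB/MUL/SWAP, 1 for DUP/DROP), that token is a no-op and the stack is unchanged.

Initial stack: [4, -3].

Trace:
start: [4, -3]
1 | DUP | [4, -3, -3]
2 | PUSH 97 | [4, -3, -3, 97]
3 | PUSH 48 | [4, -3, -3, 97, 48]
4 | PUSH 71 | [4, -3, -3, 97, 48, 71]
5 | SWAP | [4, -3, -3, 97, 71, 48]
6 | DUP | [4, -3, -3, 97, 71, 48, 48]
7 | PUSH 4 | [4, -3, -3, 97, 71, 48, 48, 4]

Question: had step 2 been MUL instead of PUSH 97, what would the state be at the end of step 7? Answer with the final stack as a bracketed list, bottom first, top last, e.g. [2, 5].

(re-executing from step 2 with the substitution; state before step 2: [4, -3, -3])
2 | MUL | [4, 9]
3 | PUSH 48 | [4, 9, 48]
4 | PUSH 71 | [4, 9, 48, 71]
5 | SWAP | [4, 9, 71, 48]
6 | DUP | [4, 9, 71, 48, 48]
7 | PUSH 4 | [4, 9, 71, 48, 48, 4]

[4, 9, 71, 48, 48, 4]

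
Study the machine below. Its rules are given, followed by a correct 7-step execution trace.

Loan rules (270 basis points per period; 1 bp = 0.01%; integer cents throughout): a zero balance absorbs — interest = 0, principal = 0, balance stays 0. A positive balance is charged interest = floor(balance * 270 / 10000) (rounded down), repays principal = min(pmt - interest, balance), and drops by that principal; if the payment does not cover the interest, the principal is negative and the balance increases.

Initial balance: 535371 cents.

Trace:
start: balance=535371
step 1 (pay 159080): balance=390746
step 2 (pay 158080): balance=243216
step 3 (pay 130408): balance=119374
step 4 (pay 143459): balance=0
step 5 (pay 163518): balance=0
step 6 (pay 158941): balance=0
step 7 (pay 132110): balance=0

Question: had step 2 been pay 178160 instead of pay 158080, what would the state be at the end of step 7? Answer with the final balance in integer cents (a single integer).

(re-executing from step 2 with the substitution; state before step 2: balance=390746)
step 2 (pay 178160): balance=223136
step 3 (pay 130408): balance=98752
step 4 (pay 143459): balance=0
step 5 (pay 163518): balance=0
step 6 (pay 158941): balance=0
step 7 (pay 132110): balance=0

0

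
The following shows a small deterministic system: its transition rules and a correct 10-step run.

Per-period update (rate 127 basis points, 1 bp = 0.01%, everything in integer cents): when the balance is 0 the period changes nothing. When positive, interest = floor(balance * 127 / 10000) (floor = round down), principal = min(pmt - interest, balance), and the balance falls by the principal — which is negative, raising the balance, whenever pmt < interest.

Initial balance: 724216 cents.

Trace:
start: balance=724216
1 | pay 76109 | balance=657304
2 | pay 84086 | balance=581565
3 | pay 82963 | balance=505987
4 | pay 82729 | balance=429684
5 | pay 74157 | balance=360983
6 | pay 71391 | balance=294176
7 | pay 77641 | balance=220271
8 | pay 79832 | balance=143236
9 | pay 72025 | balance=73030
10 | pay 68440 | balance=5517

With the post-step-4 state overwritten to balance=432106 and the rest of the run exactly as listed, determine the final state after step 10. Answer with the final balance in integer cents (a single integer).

state after step 4 := balance=432106
5 | pay 74157 | balance=363436
6 | pay 71391 | balance=296660
7 | pay 77641 | balance=222786
8 | pay 79832 | balance=145783
9 | pay 72025 | balance=75609
10 | pay 68440 | balance=8129

8129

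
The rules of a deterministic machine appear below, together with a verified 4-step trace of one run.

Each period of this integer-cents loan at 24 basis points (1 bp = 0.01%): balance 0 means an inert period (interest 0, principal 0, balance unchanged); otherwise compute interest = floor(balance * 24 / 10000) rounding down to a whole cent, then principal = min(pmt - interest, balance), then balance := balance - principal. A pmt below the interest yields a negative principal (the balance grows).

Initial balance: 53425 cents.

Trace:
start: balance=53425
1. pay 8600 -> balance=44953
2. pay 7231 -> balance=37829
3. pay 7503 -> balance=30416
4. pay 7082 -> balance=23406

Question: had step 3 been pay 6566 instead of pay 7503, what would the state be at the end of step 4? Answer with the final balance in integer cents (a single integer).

(re-executing from step 3 with the substitution; state before step 3: balance=37829)
3. pay 6566 -> balance=31353
4. pay 7082 -> balance=24346

24346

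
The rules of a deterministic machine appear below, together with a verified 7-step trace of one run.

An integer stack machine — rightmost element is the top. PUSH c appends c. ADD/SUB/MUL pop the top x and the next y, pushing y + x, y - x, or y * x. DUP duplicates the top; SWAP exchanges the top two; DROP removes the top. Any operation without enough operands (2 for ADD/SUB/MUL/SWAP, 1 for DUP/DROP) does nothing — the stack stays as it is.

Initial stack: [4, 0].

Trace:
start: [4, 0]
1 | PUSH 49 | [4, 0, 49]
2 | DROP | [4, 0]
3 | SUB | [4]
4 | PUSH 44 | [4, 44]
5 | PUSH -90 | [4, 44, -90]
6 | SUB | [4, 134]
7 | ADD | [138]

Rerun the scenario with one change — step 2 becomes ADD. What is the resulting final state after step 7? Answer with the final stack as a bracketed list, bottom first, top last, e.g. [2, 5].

(re-executing from step 2 with the substitution; state before step 2: [4, 0, 49])
2 | ADD | [4, 49]
3 | SUB | [-45]
4 | PUSH 44 | [-45, 44]
5 | PUSH -90 | [-45, 44, -90]
6 | SUB | [-45, 134]
7 | ADD | [89]

[89]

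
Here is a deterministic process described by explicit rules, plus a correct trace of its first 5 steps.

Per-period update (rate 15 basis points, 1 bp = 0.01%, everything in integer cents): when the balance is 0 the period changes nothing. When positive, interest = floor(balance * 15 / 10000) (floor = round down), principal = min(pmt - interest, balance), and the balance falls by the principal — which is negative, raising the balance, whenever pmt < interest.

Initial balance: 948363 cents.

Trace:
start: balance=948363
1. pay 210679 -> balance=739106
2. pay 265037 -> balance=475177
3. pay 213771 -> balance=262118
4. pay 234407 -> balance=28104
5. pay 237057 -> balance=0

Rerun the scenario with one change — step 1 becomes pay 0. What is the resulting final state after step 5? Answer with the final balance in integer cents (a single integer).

(re-executing from step 1 with the substitution; state before step 1: balance=948363)
1. pay 0 -> balance=949785
2. pay 265037 -> balance=686172
3. pay 213771 -> balance=473430
4. pay 234407 -> balance=239733
5. pay 237057 -> balance=3035

3035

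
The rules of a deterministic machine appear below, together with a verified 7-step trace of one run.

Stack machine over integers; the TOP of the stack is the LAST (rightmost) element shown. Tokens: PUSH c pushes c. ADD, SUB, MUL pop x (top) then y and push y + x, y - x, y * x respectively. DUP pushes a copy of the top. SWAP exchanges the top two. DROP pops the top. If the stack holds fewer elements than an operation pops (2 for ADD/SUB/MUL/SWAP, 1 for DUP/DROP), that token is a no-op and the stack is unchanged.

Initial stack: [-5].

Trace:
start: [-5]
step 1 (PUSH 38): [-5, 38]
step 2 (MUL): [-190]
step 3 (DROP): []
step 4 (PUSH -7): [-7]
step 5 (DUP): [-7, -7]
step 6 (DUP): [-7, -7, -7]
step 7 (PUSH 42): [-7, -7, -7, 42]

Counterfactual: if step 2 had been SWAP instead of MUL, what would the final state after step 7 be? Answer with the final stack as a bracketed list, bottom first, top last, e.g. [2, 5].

[38, -7, -7, -7, 42]

(re-executing from step 2 with the substitution; state before step 2: [-5, 38])
step 2 (SWAP): [38, -5]
step 3 (DROP): [38]
step 4 (PUSH -7): [38, -7]
step 5 (DUP): [38, -7, -7]
step 6 (DUP): [38, -7, -7, -7]
step 7 (PUSH 42): [38, -7, -7, -7, 42]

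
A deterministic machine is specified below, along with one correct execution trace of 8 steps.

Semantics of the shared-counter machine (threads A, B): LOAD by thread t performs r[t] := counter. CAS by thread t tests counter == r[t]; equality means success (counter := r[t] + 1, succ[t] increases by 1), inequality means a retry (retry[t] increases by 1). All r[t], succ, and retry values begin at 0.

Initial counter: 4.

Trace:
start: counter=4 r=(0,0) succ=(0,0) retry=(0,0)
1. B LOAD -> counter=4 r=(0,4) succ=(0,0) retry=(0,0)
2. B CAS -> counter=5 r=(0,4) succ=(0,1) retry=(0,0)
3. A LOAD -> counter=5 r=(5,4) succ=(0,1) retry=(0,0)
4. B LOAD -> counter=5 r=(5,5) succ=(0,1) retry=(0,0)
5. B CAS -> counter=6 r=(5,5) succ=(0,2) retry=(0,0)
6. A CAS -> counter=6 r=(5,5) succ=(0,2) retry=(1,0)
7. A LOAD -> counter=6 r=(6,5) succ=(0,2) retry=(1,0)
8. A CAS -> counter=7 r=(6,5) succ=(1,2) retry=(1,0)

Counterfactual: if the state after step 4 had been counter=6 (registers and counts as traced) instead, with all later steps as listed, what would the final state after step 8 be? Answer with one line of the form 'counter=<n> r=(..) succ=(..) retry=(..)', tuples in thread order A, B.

state after step 4 := counter=6 r=(5,5) succ=(0,1) retry=(0,0)
5. B CAS -> counter=6 r=(5,5) succ=(0,1) retry=(0,1)
6. A CAS -> counter=6 r=(5,5) succ=(0,1) retry=(1,1)
7. A LOAD -> counter=6 r=(6,5) succ=(0,1) retry=(1,1)
8. A CAS -> counter=7 r=(6,5) succ=(1,1) retry=(1,1)

counter=7 r=(6,5) succ=(1,1) retry=(1,1)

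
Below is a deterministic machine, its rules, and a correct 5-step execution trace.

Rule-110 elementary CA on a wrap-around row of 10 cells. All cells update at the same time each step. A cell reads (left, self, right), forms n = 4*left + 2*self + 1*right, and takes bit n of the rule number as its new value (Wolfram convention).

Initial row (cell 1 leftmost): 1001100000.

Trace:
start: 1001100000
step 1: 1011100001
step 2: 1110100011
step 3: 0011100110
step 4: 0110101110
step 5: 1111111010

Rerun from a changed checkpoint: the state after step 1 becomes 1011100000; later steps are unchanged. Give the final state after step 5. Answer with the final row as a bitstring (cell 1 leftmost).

state after step 1 := 1011100000
step 2: 1110100001
step 3: 0011100011
step 4: 0110100111
step 5: 1111101101

1111101101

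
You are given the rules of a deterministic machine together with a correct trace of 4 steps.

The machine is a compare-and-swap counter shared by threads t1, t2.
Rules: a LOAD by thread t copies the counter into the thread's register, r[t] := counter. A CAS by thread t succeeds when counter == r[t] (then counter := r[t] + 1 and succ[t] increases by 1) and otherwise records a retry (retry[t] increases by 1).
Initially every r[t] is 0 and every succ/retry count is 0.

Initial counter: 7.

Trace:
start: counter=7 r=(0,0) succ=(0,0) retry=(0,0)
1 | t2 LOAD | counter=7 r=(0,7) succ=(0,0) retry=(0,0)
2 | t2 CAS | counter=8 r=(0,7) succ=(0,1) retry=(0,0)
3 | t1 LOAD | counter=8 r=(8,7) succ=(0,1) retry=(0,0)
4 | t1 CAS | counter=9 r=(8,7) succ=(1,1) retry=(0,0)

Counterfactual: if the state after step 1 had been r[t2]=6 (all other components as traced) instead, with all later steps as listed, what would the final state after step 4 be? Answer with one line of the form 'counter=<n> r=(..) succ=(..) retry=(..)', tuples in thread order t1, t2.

counter=8 r=(7,6) succ=(1,0) retry=(0,1)

state after step 1 := counter=7 r=(0,6) succ=(0,0) retry=(0,0)
2 | t2 CAS | counter=7 r=(0,6) succ=(0,0) retry=(0,1)
3 | t1 LOAD | counter=7 r=(7,6) succ=(0,0) retry=(0,1)
4 | t1 CAS | counter=8 r=(7,6) succ=(1,0) retry=(0,1)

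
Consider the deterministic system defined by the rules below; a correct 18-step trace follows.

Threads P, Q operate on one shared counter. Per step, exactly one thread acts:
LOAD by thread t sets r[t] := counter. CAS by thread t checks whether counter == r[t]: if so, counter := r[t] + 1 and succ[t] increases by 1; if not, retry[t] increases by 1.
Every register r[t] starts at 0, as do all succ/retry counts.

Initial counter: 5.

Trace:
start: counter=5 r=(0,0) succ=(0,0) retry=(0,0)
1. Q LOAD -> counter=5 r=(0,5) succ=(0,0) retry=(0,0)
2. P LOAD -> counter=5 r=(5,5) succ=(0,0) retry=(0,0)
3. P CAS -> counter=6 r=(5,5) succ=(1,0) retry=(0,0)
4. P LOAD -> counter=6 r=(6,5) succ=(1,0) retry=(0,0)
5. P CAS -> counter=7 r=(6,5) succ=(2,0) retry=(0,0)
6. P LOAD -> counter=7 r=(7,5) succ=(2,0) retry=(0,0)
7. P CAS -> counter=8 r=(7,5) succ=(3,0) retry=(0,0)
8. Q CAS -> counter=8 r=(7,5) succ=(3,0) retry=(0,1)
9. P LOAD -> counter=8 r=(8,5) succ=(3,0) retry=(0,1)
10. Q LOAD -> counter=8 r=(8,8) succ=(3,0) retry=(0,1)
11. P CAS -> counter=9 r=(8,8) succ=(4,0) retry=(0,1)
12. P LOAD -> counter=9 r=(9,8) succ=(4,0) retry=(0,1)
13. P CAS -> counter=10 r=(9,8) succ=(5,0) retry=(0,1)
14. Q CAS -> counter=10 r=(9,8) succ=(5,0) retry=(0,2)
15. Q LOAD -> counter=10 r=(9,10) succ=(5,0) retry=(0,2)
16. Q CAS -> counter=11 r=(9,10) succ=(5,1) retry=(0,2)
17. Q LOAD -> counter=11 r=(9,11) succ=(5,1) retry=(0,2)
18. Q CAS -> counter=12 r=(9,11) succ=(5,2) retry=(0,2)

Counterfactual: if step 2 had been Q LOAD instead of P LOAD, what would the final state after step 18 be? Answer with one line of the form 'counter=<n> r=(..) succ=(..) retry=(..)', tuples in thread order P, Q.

counter=11 r=(8,10) succ=(4,2) retry=(1,2)

(re-executing from step 2 with the substitution; state before step 2: counter=5 r=(0,5) succ=(0,0) retry=(0,0))
2. Q LOAD -> counter=5 r=(0,5) succ=(0,0) retry=(0,0)
3. P CAS -> counter=5 r=(0,5) succ=(0,0) retry=(1,0)
4. P LOAD -> counter=5 r=(5,5) succ=(0,0) retry=(1,0)
5. P CAS -> counter=6 r=(5,5) succ=(1,0) retry=(1,0)
6. P LOAD -> counter=6 r=(6,5) succ=(1,0) retry=(1,0)
7. P CAS -> counter=7 r=(6,5) succ=(2,0) retry=(1,0)
8. Q CAS -> counter=7 r=(6,5) succ=(2,0) retry=(1,1)
9. P LOAD -> counter=7 r=(7,5) succ=(2,0) retry=(1,1)
10. Q LOAD -> counter=7 r=(7,7) succ=(2,0) retry=(1,1)
11. P CAS -> counter=8 r=(7,7) succ=(3,0) retry=(1,1)
12. P LOAD -> counter=8 r=(8,7) succ=(3,0) retry=(1,1)
13. P CAS -> counter=9 r=(8,7) succ=(4,0) retry=(1,1)
14. Q CAS -> counter=9 r=(8,7) succ=(4,0) retry=(1,2)
15. Q LOAD -> counter=9 r=(8,9) succ=(4,0) retry=(1,2)
16. Q CAS -> counter=10 r=(8,9) succ=(4,1) retry=(1,2)
17. Q LOAD -> counter=10 r=(8,10) succ=(4,1) retry=(1,2)
18. Q CAS -> counter=11 r=(8,10) succ=(4,2) retry=(1,2)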